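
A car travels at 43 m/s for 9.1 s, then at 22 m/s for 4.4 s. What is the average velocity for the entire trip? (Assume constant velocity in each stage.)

d₁ = v₁t₁ = 43 × 9.1 = 391.3 m
d₂ = v₂t₂ = 22 × 4.4 = 96.8 m
d_total = 488.1 m, t_total = 13.5 s
v_avg = d_total/t_total = 488.1/13.5 = 36.16 m/s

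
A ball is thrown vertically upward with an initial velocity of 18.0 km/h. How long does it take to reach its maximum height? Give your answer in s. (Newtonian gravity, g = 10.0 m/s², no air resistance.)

v₀ = 18.0 km/h × 0.2777777777777778 = 5.0 m/s
t_up = v₀ / g = 5.0 / 10.0 = 0.5 s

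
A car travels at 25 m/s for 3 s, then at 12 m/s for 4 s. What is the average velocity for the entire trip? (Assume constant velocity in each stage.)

d₁ = v₁t₁ = 25 × 3 = 75 m
d₂ = v₂t₂ = 12 × 4 = 48 m
d_total = 123 m, t_total = 7 s
v_avg = d_total/t_total = 123/7 = 17.57 m/s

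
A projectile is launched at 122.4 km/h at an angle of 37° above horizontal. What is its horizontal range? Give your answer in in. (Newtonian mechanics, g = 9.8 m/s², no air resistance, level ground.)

v₀ = 122.4 km/h × 0.2777777777777778 = 34.0 m/s
R = v₀² × sin(2θ) / g = 34.0² × sin(2 × 37°) / 9.8 = 1156.0 × 0.961262 / 9.8 = 113.39 m
R = 113.39 m / 0.0254 = 4464 in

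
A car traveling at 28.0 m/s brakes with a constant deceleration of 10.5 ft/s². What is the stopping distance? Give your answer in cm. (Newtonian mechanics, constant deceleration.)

a = 10.5 ft/s² × 0.3048 = 3.2004 m/s²
d = v₀² / (2a) = 28.0² / (2 × 3.2004) = 784.0 / 6.4008 = 122.485 m
d = 122.485 m / 0.01 = 12250 cm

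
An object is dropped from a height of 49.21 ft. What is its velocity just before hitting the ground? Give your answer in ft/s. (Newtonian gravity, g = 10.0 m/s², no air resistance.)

h = 49.21 ft × 0.3048 = 14.9992 m
v = √(2gh) = √(2 × 10.0 × 14.9992) = 17.32 m/s
v = 17.32 m/s / 0.3048 = 56.82 ft/s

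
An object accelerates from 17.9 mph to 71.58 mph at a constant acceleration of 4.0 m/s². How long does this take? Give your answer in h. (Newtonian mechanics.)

v₀ = 17.9 mph × 0.44704 = 8.00202 m/s
v = 71.58 mph × 0.44704 = 31.9991 m/s
t = (v - v₀) / a = (31.9991 - 8.00202) / 4.0 = 5.99927 s
t = 5.99927 s / 3600.0 = 0.001666 h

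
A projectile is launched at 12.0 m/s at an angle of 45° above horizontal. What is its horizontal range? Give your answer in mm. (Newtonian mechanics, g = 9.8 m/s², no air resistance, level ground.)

R = v₀² × sin(2θ) / g = 12.0² × sin(2 × 45°) / 9.8 = 144.0 × 1.0 / 9.8 = 14.6939 m
R = 14.6939 m / 0.001 = 14690 mm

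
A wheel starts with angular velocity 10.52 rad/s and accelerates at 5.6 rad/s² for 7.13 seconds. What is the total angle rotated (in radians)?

θ = ω₀t + ½αt² = 10.52×7.13 + ½×5.6×7.13² = 217.35 rad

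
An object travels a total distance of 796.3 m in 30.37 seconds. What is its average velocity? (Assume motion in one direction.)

v_avg = Δd / Δt = 796.3 / 30.37 = 26.22 m/s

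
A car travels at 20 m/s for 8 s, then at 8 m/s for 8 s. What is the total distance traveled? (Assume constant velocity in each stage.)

d₁ = v₁t₁ = 20 × 8 = 160 m
d₂ = v₂t₂ = 8 × 8 = 64 m
d_total = 160 + 64 = 224 m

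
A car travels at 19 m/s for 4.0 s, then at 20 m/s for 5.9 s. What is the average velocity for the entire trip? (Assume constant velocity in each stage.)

d₁ = v₁t₁ = 19 × 4.0 = 76.0 m
d₂ = v₂t₂ = 20 × 5.9 = 118.0 m
d_total = 194.0 m, t_total = 9.9 s
v_avg = d_total/t_total = 194.0/9.9 = 19.6 m/s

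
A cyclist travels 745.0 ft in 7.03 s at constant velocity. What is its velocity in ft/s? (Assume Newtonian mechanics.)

d = 745.0 ft × 0.3048 = 227.076 m
v = d / t = 227.076 / 7.03 = 32.301 m/s
v = 32.301 m/s / 0.3048 = 106.0 ft/s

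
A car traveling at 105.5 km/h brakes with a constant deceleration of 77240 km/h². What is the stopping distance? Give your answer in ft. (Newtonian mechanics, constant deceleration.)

v₀ = 105.5 km/h × 0.2777777777777778 = 29.3056 m/s
a = 77240 km/h² × 7.716049382716049e-05 = 5.95988 m/s²
d = v₀² / (2a) = 29.3056² / (2 × 5.95988) = 858.818 / 11.9198 = 72.0497 m
d = 72.0497 m / 0.3048 = 236.4 ft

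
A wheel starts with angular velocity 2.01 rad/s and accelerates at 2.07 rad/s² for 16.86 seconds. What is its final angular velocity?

ω = ω₀ + αt = 2.01 + 2.07 × 16.86 = 36.91 rad/s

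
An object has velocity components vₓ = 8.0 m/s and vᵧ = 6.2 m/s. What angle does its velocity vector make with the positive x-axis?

θ = arctan(vᵧ/vₓ) = arctan(6.2/8.0) = 37.78°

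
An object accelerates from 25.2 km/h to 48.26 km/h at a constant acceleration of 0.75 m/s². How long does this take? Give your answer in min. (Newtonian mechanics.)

v₀ = 25.2 km/h × 0.2777777777777778 = 7.0 m/s
v = 48.26 km/h × 0.2777777777777778 = 13.4056 m/s
t = (v - v₀) / a = (13.4056 - 7.0) / 0.75 = 8.5408 s
t = 8.5408 s / 60.0 = 0.1423 min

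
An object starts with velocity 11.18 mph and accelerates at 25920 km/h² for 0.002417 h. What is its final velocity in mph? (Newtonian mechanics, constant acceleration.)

v₀ = 11.18 mph × 0.44704 = 4.99791 m/s
a = 25920 km/h² × 7.716049382716049e-05 = 2.0 m/s²
t = 0.002417 h × 3600.0 = 8.7012 s
v = v₀ + a × t = 4.99791 + 2.0 × 8.7012 = 22.4003 m/s
v = 22.4003 m/s / 0.44704 = 50.11 mph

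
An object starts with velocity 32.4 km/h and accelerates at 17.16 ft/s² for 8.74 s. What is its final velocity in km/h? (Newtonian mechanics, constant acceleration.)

v₀ = 32.4 km/h × 0.2777777777777778 = 9.0 m/s
a = 17.16 ft/s² × 0.3048 = 5.23037 m/s²
v = v₀ + a × t = 9.0 + 5.23037 × 8.74 = 54.7134 m/s
v = 54.7134 m/s / 0.2777777777777778 = 197.0 km/h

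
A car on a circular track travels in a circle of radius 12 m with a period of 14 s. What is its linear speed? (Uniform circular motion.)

v = 2πr/T = 2π×12/14 = 5.39 m/s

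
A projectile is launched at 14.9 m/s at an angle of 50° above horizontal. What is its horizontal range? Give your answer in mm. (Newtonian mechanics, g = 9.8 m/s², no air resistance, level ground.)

R = v₀² × sin(2θ) / g = 14.9² × sin(2 × 50°) / 9.8 = 222.01 × 0.984808 / 9.8 = 22.3099 m
R = 22.3099 m / 0.001 = 22310 mm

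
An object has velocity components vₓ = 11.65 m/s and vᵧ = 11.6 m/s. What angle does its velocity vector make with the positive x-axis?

θ = arctan(vᵧ/vₓ) = arctan(11.6/11.65) = 44.88°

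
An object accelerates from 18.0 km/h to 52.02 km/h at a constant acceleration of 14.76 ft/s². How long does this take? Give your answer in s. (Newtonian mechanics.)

v₀ = 18.0 km/h × 0.2777777777777778 = 5.0 m/s
v = 52.02 km/h × 0.2777777777777778 = 14.45 m/s
a = 14.76 ft/s² × 0.3048 = 4.49885 m/s²
t = (v - v₀) / a = (14.45 - 5.0) / 4.49885 = 2.101 s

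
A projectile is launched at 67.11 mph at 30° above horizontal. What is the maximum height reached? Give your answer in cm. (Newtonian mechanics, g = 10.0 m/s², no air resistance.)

v₀ = 67.11 mph × 0.44704 = 30.0009 m/s
H = v₀² × sin²(θ) / (2g) = 30.0009² × sin(30°)² / (2 × 10.0) = 900.054 × 0.25 / 20.0 = 11.2507 m
H = 11.2507 m / 0.01 = 1125 cm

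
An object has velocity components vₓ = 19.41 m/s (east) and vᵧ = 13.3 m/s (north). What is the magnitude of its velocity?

|v| = √(vₓ² + vᵧ²) = √(19.41² + 13.3²) = √(553.6381) = 23.53 m/s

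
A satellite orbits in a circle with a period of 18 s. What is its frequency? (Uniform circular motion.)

f = 1/T = 1/18 = 0.0556 Hz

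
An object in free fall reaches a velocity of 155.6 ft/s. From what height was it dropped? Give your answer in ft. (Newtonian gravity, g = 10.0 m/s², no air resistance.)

v = 155.6 ft/s × 0.3048 = 47.4269 m/s
h = v² / (2g) = 47.4269² / (2 × 10.0) = 112.466 m
h = 112.466 m / 0.3048 = 369.0 ft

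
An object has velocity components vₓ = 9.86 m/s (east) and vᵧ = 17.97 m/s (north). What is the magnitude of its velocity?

|v| = √(vₓ² + vᵧ²) = √(9.86² + 17.97²) = √(420.1405) = 20.5 m/s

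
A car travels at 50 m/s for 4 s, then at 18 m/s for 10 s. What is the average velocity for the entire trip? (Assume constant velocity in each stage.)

d₁ = v₁t₁ = 50 × 4 = 200 m
d₂ = v₂t₂ = 18 × 10 = 180 m
d_total = 380 m, t_total = 14 s
v_avg = d_total/t_total = 380/14 = 27.14 m/s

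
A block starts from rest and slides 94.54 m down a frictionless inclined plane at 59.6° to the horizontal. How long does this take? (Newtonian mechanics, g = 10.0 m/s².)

a = g sin(θ) = 10.0 × sin(59.6°) = 8.6251 m/s²
t = √(2d/a) = √(2 × 94.54 / 8.6251) = 4.68 s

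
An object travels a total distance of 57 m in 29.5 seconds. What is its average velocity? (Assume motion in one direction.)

v_avg = Δd / Δt = 57 / 29.5 = 1.93 m/s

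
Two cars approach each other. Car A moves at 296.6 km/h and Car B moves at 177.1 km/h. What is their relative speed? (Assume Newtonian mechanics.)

v_rel = v_A + v_B = 296.6 + 177.1 = 473.7 km/h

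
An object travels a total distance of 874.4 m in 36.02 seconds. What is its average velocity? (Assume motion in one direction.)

v_avg = Δd / Δt = 874.4 / 36.02 = 24.28 m/s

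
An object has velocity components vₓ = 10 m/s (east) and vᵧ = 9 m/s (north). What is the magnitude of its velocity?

|v| = √(vₓ² + vᵧ²) = √(10² + 9²) = √(181) = 13.45 m/s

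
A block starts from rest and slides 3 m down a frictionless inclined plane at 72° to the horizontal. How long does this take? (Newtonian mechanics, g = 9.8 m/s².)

a = g sin(θ) = 9.8 × sin(72°) = 9.3204 m/s²
t = √(2d/a) = √(2 × 3 / 9.3204) = 0.8 s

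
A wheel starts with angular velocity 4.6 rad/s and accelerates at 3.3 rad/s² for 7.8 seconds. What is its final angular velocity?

ω = ω₀ + αt = 4.6 + 3.3 × 7.8 = 30.34 rad/s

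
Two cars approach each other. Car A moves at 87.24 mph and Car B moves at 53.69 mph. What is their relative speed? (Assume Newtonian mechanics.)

v_rel = v_A + v_B = 87.24 + 53.69 = 140.93 mph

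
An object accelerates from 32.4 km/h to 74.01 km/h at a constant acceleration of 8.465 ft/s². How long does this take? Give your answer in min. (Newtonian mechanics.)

v₀ = 32.4 km/h × 0.2777777777777778 = 9.0 m/s
v = 74.01 km/h × 0.2777777777777778 = 20.5583 m/s
a = 8.465 ft/s² × 0.3048 = 2.58013 m/s²
t = (v - v₀) / a = (20.5583 - 9.0) / 2.58013 = 4.47974 s
t = 4.47974 s / 60.0 = 0.07466 min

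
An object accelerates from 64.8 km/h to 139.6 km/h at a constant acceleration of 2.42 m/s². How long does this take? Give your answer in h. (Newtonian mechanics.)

v₀ = 64.8 km/h × 0.2777777777777778 = 18.0 m/s
v = 139.6 km/h × 0.2777777777777778 = 38.7778 m/s
t = (v - v₀) / a = (38.7778 - 18.0) / 2.42 = 8.58587 s
t = 8.58587 s / 3600.0 = 0.002385 h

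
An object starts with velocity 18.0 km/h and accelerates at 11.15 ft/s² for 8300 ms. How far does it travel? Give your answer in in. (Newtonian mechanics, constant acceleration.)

v₀ = 18.0 km/h × 0.2777777777777778 = 5.0 m/s
a = 11.15 ft/s² × 0.3048 = 3.39852 m/s²
t = 8300 ms × 0.001 = 8.3 s
d = v₀ × t + ½ × a × t² = 5.0 × 8.3 + 0.5 × 3.39852 × 8.3² = 158.562 m
d = 158.562 m / 0.0254 = 6243 in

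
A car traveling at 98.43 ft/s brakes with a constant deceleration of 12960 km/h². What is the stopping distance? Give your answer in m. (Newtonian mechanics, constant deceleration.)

v₀ = 98.43 ft/s × 0.3048 = 30.0015 m/s
a = 12960 km/h² × 7.716049382716049e-05 = 1.0 m/s²
d = v₀² / (2a) = 30.0015² / (2 × 1.0) = 900.09 / 2.0 = 450.0 m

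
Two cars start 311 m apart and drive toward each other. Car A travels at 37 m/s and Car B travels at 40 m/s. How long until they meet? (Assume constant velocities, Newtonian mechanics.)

Combined speed: v_combined = 37 + 40 = 77 m/s
Time to meet: t = d/v_combined = 311/77 = 4.04 s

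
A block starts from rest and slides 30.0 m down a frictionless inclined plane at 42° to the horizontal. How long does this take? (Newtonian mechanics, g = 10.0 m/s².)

a = g sin(θ) = 10.0 × sin(42°) = 6.6913 m/s²
t = √(2d/a) = √(2 × 30.0 / 6.6913) = 2.99 s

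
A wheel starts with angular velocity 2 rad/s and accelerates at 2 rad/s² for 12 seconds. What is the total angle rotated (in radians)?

θ = ω₀t + ½αt² = 2×12 + ½×2×12² = 168.0 rad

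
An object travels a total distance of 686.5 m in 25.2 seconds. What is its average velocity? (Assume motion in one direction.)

v_avg = Δd / Δt = 686.5 / 25.2 = 27.24 m/s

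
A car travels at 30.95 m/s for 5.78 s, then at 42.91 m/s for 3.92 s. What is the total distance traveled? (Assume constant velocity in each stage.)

d₁ = v₁t₁ = 30.95 × 5.78 = 178.891 m
d₂ = v₂t₂ = 42.91 × 3.92 = 168.2072 m
d_total = 178.891 + 168.2072 = 347.1 m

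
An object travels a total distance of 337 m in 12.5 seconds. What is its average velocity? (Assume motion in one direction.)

v_avg = Δd / Δt = 337 / 12.5 = 26.96 m/s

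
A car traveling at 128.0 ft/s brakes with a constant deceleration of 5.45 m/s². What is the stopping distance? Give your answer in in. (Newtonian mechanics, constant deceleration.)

v₀ = 128.0 ft/s × 0.3048 = 39.0144 m/s
d = v₀² / (2a) = 39.0144² / (2 × 5.45) = 1522.12 / 10.9 = 139.644 m
d = 139.644 m / 0.0254 = 5498 in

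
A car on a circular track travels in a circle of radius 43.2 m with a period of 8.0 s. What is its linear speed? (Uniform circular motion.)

v = 2πr/T = 2π×43.2/8.0 = 33.93 m/s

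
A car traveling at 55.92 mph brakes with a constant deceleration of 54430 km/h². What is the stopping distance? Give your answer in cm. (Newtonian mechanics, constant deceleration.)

v₀ = 55.92 mph × 0.44704 = 24.9985 m/s
a = 54430 km/h² × 7.716049382716049e-05 = 4.19985 m/s²
d = v₀² / (2a) = 24.9985² / (2 × 4.19985) = 624.925 / 8.3997 = 74.3985 m
d = 74.3985 m / 0.01 = 7440 cm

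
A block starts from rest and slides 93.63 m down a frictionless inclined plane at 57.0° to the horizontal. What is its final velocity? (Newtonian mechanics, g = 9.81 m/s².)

a = g sin(θ) = 9.81 × sin(57.0°) = 8.2274 m/s²
v = √(2ad) = √(2 × 8.2274 × 93.63) = 39.25 m/s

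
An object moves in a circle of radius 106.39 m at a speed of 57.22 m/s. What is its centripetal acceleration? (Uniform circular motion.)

a_c = v²/r = 57.22²/106.39 = 3274.1284/106.39 = 30.77 m/s²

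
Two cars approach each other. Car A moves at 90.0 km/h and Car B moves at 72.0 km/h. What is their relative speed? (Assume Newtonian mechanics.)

v_rel = v_A + v_B = 90.0 + 72.0 = 162.0 km/h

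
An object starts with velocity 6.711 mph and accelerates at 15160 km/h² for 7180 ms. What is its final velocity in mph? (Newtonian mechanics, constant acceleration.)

v₀ = 6.711 mph × 0.44704 = 3.00009 m/s
a = 15160 km/h² × 7.716049382716049e-05 = 1.16975 m/s²
t = 7180 ms × 0.001 = 7.18 s
v = v₀ + a × t = 3.00009 + 1.16975 × 7.18 = 11.3989 m/s
v = 11.3989 m/s / 0.44704 = 25.5 mph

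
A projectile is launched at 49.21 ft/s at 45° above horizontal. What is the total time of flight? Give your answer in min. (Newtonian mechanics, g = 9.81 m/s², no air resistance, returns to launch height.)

v₀ = 49.21 ft/s × 0.3048 = 14.9992 m/s
T = 2 × v₀ × sin(θ) / g = 2 × 14.9992 × sin(45°) / 9.81 = 2 × 14.9992 × 0.707107 / 9.81 = 2.16229 s
T = 2.16229 s / 60.0 = 0.03604 min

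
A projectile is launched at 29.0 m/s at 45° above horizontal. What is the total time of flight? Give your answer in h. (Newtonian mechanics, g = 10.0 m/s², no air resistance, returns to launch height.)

T = 2 × v₀ × sin(θ) / g = 2 × 29.0 × sin(45°) / 10.0 = 2 × 29.0 × 0.707107 / 10.0 = 4.10122 s
T = 4.10122 s / 3600.0 = 0.001139 h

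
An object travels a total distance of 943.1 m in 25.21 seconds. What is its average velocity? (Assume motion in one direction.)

v_avg = Δd / Δt = 943.1 / 25.21 = 37.41 m/s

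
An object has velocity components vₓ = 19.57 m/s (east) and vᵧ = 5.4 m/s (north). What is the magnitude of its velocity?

|v| = √(vₓ² + vᵧ²) = √(19.57² + 5.4²) = √(412.1449) = 20.3 m/s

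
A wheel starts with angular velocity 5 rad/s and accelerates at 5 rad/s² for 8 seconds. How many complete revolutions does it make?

θ = ω₀t + ½αt² = 5×8 + ½×5×8² = 200.0 rad
Total revolutions = θ/(2π) = 200.0/(2π) = 31.83
Complete revolutions = ⌊31.83⌋ = 31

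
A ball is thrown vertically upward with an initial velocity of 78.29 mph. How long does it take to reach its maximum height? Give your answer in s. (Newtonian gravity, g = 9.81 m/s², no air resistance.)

v₀ = 78.29 mph × 0.44704 = 34.9988 m/s
t_up = v₀ / g = 34.9988 / 9.81 = 3.568 s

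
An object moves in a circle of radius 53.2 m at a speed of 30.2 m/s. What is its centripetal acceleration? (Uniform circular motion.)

a_c = v²/r = 30.2²/53.2 = 912.04/53.2 = 17.14 m/s²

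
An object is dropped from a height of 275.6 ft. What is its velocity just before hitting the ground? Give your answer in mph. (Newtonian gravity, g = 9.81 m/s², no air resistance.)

h = 275.6 ft × 0.3048 = 84.0029 m
v = √(2gh) = √(2 × 9.81 × 84.0029) = 40.5973 m/s
v = 40.5973 m/s / 0.44704 = 90.81 mph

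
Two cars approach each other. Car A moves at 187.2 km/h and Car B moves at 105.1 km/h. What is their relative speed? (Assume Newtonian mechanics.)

v_rel = v_A + v_B = 187.2 + 105.1 = 292.3 km/h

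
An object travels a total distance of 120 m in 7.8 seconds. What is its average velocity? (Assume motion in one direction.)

v_avg = Δd / Δt = 120 / 7.8 = 15.38 m/s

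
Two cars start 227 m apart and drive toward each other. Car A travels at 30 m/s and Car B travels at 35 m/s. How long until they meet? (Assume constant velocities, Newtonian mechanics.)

Combined speed: v_combined = 30 + 35 = 65 m/s
Time to meet: t = d/v_combined = 227/65 = 3.49 s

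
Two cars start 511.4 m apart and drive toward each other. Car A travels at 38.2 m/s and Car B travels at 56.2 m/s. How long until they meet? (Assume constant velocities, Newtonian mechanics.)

Combined speed: v_combined = 38.2 + 56.2 = 94.4 m/s
Time to meet: t = d/v_combined = 511.4/94.4 = 5.42 s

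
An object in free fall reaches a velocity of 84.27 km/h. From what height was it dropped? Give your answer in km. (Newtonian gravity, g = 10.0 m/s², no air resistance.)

v = 84.27 km/h × 0.2777777777777778 = 23.4083 m/s
h = v² / (2g) = 23.4083² / (2 × 10.0) = 27.3974 m
h = 27.3974 m / 1000.0 = 0.0274 km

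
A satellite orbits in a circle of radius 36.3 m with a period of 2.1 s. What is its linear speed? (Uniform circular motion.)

v = 2πr/T = 2π×36.3/2.1 = 108.61 m/s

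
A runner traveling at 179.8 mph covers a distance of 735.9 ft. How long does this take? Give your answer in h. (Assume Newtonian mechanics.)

d = 735.9 ft × 0.3048 = 224.302 m
v = 179.8 mph × 0.44704 = 80.3778 m/s
t = d / v = 224.302 / 80.3778 = 2.7906 s
t = 2.7906 s / 3600.0 = 0.0007752 h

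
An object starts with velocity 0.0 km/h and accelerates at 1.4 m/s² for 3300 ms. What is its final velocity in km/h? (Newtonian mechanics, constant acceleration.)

v₀ = 0.0 km/h × 0.2777777777777778 = 0.0 m/s
t = 3300 ms × 0.001 = 3.3 s
v = v₀ + a × t = 0.0 + 1.4 × 3.3 = 4.62 m/s
v = 4.62 m/s / 0.2777777777777778 = 16.63 km/h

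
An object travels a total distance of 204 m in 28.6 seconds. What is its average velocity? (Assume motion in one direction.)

v_avg = Δd / Δt = 204 / 28.6 = 7.13 m/s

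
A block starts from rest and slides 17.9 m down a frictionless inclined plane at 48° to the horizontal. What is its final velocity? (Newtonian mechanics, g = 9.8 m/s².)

a = g sin(θ) = 9.8 × sin(48°) = 7.2828 m/s²
v = √(2ad) = √(2 × 7.2828 × 17.9) = 16.15 m/s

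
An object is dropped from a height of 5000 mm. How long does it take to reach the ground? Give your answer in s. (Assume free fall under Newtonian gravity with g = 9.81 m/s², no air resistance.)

h = 5000 mm × 0.001 = 5.0 m
t = √(2h/g) = √(2 × 5.0 / 9.81) = 1.01 s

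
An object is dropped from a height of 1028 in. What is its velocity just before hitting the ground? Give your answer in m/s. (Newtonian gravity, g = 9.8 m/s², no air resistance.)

h = 1028 in × 0.0254 = 26.1112 m
v = √(2gh) = √(2 × 9.8 × 26.1112) = 22.62 m/s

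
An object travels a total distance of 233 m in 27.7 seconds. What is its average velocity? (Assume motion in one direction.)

v_avg = Δd / Δt = 233 / 27.7 = 8.41 m/s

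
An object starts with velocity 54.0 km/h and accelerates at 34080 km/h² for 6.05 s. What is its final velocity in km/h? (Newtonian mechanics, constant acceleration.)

v₀ = 54.0 km/h × 0.2777777777777778 = 15.0 m/s
a = 34080 km/h² × 7.716049382716049e-05 = 2.62963 m/s²
v = v₀ + a × t = 15.0 + 2.62963 × 6.05 = 30.9093 m/s
v = 30.9093 m/s / 0.2777777777777778 = 111.3 km/h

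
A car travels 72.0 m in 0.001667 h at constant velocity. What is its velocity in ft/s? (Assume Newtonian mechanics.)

t = 0.001667 h × 3600.0 = 6.0012 s
v = d / t = 72.0 / 6.0012 = 11.9976 m/s
v = 11.9976 m/s / 0.3048 = 39.36 ft/s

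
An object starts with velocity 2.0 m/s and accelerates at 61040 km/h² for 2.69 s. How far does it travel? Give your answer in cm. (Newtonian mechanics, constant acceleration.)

a = 61040 km/h² × 7.716049382716049e-05 = 4.70988 m/s²
d = v₀ × t + ½ × a × t² = 2.0 × 2.69 + 0.5 × 4.70988 × 2.69² = 22.4206 m
d = 22.4206 m / 0.01 = 2242 cm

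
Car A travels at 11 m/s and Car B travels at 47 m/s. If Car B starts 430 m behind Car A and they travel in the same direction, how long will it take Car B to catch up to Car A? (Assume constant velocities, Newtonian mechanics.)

Relative speed: v_rel = 47 - 11 = 36 m/s
Time to catch: t = d₀/v_rel = 430/36 = 11.94 s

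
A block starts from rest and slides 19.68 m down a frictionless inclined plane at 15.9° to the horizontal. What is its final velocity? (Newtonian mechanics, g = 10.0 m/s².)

a = g sin(θ) = 10.0 × sin(15.9°) = 2.7396 m/s²
v = √(2ad) = √(2 × 2.7396 × 19.68) = 10.38 m/s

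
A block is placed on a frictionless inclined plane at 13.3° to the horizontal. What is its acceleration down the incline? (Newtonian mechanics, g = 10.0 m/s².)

a = g sin(θ) = 10.0 × sin(13.3°) = 10.0 × 0.23 = 2.3 m/s²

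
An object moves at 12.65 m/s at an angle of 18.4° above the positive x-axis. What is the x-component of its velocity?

vₓ = v cos(θ) = 12.65 × cos(18.4°) = 12.0 m/s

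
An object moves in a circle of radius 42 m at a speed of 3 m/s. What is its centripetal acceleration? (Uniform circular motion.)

a_c = v²/r = 3²/42 = 9/42 = 0.21 m/s²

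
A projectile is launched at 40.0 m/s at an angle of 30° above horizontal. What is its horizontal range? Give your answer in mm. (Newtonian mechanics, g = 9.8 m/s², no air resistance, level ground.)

R = v₀² × sin(2θ) / g = 40.0² × sin(2 × 30°) / 9.8 = 1600.0 × 0.866025 / 9.8 = 141.392 m
R = 141.392 m / 0.001 = 141400 mm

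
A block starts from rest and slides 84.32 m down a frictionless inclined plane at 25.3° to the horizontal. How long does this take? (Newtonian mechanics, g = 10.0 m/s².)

a = g sin(θ) = 10.0 × sin(25.3°) = 4.2736 m/s²
t = √(2d/a) = √(2 × 84.32 / 4.2736) = 6.28 s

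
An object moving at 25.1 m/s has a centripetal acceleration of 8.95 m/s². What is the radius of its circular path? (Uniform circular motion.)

r = v²/a_c = 25.1²/8.95 = 70.39 m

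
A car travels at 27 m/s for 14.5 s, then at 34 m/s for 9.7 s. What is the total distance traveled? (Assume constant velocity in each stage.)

d₁ = v₁t₁ = 27 × 14.5 = 391.5 m
d₂ = v₂t₂ = 34 × 9.7 = 329.8 m
d_total = 391.5 + 329.8 = 721.3 m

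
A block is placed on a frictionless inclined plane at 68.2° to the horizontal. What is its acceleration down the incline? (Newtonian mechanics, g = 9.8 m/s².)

a = g sin(θ) = 9.8 × sin(68.2°) = 9.8 × 0.9285 = 9.1 m/s²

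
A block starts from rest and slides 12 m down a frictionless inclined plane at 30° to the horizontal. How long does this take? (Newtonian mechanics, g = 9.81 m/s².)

a = g sin(θ) = 9.81 × sin(30°) = 4.905 m/s²
t = √(2d/a) = √(2 × 12 / 4.905) = 2.21 s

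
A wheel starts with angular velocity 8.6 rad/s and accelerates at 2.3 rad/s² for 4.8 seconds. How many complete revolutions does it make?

θ = ω₀t + ½αt² = 8.6×4.8 + ½×2.3×4.8² = 67.776 rad
Total revolutions = θ/(2π) = 67.776/(2π) = 10.79
Complete revolutions = ⌊10.79⌋ = 10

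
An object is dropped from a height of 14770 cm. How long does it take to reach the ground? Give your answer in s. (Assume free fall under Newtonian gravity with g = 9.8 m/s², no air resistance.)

h = 14770 cm × 0.01 = 147.7 m
t = √(2h/g) = √(2 × 147.7 / 9.8) = 5.49 s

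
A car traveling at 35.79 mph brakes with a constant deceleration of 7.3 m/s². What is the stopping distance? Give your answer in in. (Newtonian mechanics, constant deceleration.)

v₀ = 35.79 mph × 0.44704 = 15.9996 m/s
d = v₀² / (2a) = 15.9996² / (2 × 7.3) = 255.987 / 14.6 = 17.5334 m
d = 17.5334 m / 0.0254 = 690.3 in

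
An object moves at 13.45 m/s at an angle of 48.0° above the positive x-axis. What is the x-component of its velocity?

vₓ = v cos(θ) = 13.45 × cos(48.0°) = 9.0 m/s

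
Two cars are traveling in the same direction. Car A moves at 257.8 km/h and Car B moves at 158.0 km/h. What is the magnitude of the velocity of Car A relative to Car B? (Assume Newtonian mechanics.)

v_rel = |v_A - v_B| = |257.8 - 158.0| = 99.8 km/h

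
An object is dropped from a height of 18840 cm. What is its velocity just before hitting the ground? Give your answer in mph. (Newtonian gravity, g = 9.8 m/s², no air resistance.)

h = 18840 cm × 0.01 = 188.4 m
v = √(2gh) = √(2 × 9.8 × 188.4) = 60.7671 m/s
v = 60.7671 m/s / 0.44704 = 135.9 mph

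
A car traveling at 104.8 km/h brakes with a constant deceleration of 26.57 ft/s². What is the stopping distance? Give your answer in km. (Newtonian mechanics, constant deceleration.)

v₀ = 104.8 km/h × 0.2777777777777778 = 29.1111 m/s
a = 26.57 ft/s² × 0.3048 = 8.09854 m/s²
d = v₀² / (2a) = 29.1111² / (2 × 8.09854) = 847.456 / 16.1971 = 52.3215 m
d = 52.3215 m / 1000.0 = 0.05232 km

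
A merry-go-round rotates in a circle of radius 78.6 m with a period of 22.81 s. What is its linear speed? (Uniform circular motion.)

v = 2πr/T = 2π×78.6/22.81 = 21.65 m/s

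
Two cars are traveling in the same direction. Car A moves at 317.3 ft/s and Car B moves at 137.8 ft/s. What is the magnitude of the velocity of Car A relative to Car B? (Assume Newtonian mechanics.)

v_rel = |v_A - v_B| = |317.3 - 137.8| = 179.5 ft/s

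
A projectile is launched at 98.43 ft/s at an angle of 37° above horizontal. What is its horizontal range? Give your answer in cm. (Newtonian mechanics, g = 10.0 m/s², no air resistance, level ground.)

v₀ = 98.43 ft/s × 0.3048 = 30.0015 m/s
R = v₀² × sin(2θ) / g = 30.0015² × sin(2 × 37°) / 10.0 = 900.09 × 0.961262 / 10.0 = 86.5222 m
R = 86.5222 m / 0.01 = 8652 cm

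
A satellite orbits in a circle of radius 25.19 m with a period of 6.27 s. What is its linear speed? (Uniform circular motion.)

v = 2πr/T = 2π×25.19/6.27 = 25.24 m/s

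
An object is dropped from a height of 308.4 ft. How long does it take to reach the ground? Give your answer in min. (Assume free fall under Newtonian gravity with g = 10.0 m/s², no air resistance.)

h = 308.4 ft × 0.3048 = 94.00032 m
t = √(2h/g) = √(2 × 94.00032 / 10.0) = 4.335904 s
t = 4.335904 s / 60.0 = 0.07227 min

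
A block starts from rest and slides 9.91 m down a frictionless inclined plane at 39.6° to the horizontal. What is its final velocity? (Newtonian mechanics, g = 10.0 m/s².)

a = g sin(θ) = 10.0 × sin(39.6°) = 6.3742 m/s²
v = √(2ad) = √(2 × 6.3742 × 9.91) = 11.24 m/s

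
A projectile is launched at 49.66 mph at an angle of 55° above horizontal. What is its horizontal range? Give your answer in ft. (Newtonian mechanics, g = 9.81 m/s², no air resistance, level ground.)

v₀ = 49.66 mph × 0.44704 = 22.2 m/s
R = v₀² × sin(2θ) / g = 22.2² × sin(2 × 55°) / 9.81 = 492.84 × 0.939693 / 9.81 = 47.2088 m
R = 47.2088 m / 0.3048 = 154.9 ft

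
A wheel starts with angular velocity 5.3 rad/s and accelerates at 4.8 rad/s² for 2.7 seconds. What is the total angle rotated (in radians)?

θ = ω₀t + ½αt² = 5.3×2.7 + ½×4.8×2.7² = 31.81 rad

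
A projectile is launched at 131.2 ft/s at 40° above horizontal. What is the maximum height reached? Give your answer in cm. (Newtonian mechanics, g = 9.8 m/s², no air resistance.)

v₀ = 131.2 ft/s × 0.3048 = 39.9898 m/s
H = v₀² × sin²(θ) / (2g) = 39.9898² × sin(40°)² / (2 × 9.8) = 1599.18 × 0.413176 / 19.6 = 33.7114 m
H = 33.7114 m / 0.01 = 3371 cm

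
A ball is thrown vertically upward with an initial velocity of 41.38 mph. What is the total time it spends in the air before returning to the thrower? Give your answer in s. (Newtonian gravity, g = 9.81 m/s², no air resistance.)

v₀ = 41.38 mph × 0.44704 = 18.4985 m/s
t_total = 2 × v₀ / g = 2 × 18.4985 / 9.81 = 3.771 s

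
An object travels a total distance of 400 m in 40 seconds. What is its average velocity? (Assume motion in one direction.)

v_avg = Δd / Δt = 400 / 40 = 10.0 m/s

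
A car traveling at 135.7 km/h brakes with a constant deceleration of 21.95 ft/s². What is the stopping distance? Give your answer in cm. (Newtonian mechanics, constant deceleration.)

v₀ = 135.7 km/h × 0.2777777777777778 = 37.6944 m/s
a = 21.95 ft/s² × 0.3048 = 6.69036 m/s²
d = v₀² / (2a) = 37.6944² / (2 × 6.69036) = 1420.87 / 13.3807 = 106.188 m
d = 106.188 m / 0.01 = 10620 cm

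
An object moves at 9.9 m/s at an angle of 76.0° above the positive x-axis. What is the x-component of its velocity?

vₓ = v cos(θ) = 9.9 × cos(76.0°) = 2.4 m/s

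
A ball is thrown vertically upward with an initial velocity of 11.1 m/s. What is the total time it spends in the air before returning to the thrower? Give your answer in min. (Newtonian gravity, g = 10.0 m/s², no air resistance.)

t_total = 2 × v₀ / g = 2 × 11.1 / 10.0 = 2.22 s
t_total = 2.22 s / 60.0 = 0.037 min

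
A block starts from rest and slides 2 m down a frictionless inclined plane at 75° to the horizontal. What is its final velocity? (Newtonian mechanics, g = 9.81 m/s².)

a = g sin(θ) = 9.81 × sin(75°) = 9.4757 m/s²
v = √(2ad) = √(2 × 9.4757 × 2) = 6.16 m/s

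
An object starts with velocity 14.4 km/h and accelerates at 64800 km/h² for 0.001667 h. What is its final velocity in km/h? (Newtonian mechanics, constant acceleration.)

v₀ = 14.4 km/h × 0.2777777777777778 = 4.0 m/s
a = 64800 km/h² × 7.716049382716049e-05 = 5.0 m/s²
t = 0.001667 h × 3600.0 = 6.0012 s
v = v₀ + a × t = 4.0 + 5.0 × 6.0012 = 34.006 m/s
v = 34.006 m/s / 0.2777777777777778 = 122.4 km/h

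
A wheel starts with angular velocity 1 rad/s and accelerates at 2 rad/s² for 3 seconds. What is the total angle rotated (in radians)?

θ = ω₀t + ½αt² = 1×3 + ½×2×3² = 12.0 rad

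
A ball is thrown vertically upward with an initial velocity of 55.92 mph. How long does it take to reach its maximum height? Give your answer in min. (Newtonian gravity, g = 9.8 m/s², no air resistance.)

v₀ = 55.92 mph × 0.44704 = 24.9985 m/s
t_up = v₀ / g = 24.9985 / 9.8 = 2.55087 s
t_up = 2.55087 s / 60.0 = 0.04251 min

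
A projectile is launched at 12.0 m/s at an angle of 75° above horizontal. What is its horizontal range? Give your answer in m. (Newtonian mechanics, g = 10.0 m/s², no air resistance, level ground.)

R = v₀² × sin(2θ) / g = 12.0² × sin(2 × 75°) / 10.0 = 144.0 × 0.5 / 10.0 = 7.2 m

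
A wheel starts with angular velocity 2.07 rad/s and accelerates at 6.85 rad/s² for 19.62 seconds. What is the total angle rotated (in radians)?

θ = ω₀t + ½αt² = 2.07×19.62 + ½×6.85×19.62² = 1359.05 rad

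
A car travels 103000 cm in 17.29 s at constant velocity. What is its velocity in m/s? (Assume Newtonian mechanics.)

d = 103000 cm × 0.01 = 1030.0 m
v = d / t = 1030.0 / 17.29 = 59.57 m/s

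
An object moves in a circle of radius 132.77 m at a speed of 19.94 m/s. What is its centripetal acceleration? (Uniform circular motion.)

a_c = v²/r = 19.94²/132.77 = 397.6036/132.77 = 2.99 m/s²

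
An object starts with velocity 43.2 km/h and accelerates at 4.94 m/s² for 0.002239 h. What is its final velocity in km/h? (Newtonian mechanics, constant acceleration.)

v₀ = 43.2 km/h × 0.2777777777777778 = 12.0 m/s
t = 0.002239 h × 3600.0 = 8.0604 s
v = v₀ + a × t = 12.0 + 4.94 × 8.0604 = 51.8184 m/s
v = 51.8184 m/s / 0.2777777777777778 = 186.5 km/h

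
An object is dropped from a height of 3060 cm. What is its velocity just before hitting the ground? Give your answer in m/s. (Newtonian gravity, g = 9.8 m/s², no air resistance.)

h = 3060 cm × 0.01 = 30.6 m
v = √(2gh) = √(2 × 9.8 × 30.6) = 24.49 m/s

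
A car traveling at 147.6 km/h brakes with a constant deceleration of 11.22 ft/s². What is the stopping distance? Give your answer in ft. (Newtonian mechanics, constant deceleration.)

v₀ = 147.6 km/h × 0.2777777777777778 = 41.0 m/s
a = 11.22 ft/s² × 0.3048 = 3.41986 m/s²
d = v₀² / (2a) = 41.0² / (2 × 3.41986) = 1681.0 / 6.83972 = 245.77 m
d = 245.77 m / 0.3048 = 806.3 ft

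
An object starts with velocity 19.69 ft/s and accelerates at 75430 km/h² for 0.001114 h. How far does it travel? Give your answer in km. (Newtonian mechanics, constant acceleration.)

v₀ = 19.69 ft/s × 0.3048 = 6.00151 m/s
a = 75430 km/h² × 7.716049382716049e-05 = 5.82022 m/s²
t = 0.001114 h × 3600.0 = 4.0104 s
d = v₀ × t + ½ × a × t² = 6.00151 × 4.0104 + 0.5 × 5.82022 × 4.0104² = 70.8727 m
d = 70.8727 m / 1000.0 = 0.07087 km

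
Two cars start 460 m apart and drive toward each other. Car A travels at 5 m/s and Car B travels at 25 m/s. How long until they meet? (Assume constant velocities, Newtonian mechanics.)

Combined speed: v_combined = 5 + 25 = 30 m/s
Time to meet: t = d/v_combined = 460/30 = 15.33 s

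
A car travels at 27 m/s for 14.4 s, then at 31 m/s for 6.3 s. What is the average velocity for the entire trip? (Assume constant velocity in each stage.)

d₁ = v₁t₁ = 27 × 14.4 = 388.8 m
d₂ = v₂t₂ = 31 × 6.3 = 195.3 m
d_total = 584.1 m, t_total = 20.7 s
v_avg = d_total/t_total = 584.1/20.7 = 28.22 m/s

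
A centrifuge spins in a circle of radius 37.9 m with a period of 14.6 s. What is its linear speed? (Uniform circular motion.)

v = 2πr/T = 2π×37.9/14.6 = 16.31 m/s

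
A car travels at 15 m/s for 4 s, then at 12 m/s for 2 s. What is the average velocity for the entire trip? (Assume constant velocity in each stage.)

d₁ = v₁t₁ = 15 × 4 = 60 m
d₂ = v₂t₂ = 12 × 2 = 24 m
d_total = 84 m, t_total = 6 s
v_avg = d_total/t_total = 84/6 = 14.0 m/s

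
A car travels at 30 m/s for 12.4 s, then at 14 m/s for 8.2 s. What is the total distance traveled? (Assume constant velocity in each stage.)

d₁ = v₁t₁ = 30 × 12.4 = 372.0 m
d₂ = v₂t₂ = 14 × 8.2 = 114.8 m
d_total = 372.0 + 114.8 = 486.8 m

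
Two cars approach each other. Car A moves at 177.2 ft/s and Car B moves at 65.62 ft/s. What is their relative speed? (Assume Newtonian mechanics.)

v_rel = v_A + v_B = 177.2 + 65.62 = 242.82 ft/s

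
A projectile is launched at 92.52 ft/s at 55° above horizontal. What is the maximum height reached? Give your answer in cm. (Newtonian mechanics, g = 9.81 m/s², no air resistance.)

v₀ = 92.52 ft/s × 0.3048 = 28.2001 m/s
H = v₀² × sin²(θ) / (2g) = 28.2001² × sin(55°)² / (2 × 9.81) = 795.246 × 0.67101 / 19.62 = 27.1977 m
H = 27.1977 m / 0.01 = 2720 cm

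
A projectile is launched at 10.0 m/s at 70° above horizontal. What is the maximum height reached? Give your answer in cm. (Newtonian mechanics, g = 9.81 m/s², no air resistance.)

H = v₀² × sin²(θ) / (2g) = 10.0² × sin(70°)² / (2 × 9.81) = 100.0 × 0.883022 / 19.62 = 4.50062 m
H = 4.50062 m / 0.01 = 450.1 cm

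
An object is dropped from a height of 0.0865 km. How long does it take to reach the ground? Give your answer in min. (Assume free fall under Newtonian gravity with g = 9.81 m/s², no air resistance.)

h = 0.0865 km × 1000.0 = 86.5 m
t = √(2h/g) = √(2 × 86.5 / 9.81) = 4.19941 s
t = 4.19941 s / 60.0 = 0.06999 min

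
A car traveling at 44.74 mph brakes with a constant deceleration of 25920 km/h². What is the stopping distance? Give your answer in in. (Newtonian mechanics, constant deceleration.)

v₀ = 44.74 mph × 0.44704 = 20.0006 m/s
a = 25920 km/h² × 7.716049382716049e-05 = 2.0 m/s²
d = v₀² / (2a) = 20.0006² / (2 × 2.0) = 400.024 / 4.0 = 100.006 m
d = 100.006 m / 0.0254 = 3937 in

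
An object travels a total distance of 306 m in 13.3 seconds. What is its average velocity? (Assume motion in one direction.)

v_avg = Δd / Δt = 306 / 13.3 = 23.01 m/s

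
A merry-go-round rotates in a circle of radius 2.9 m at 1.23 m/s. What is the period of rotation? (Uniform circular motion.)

T = 2πr/v = 2π×2.9/1.23 = 14.81 s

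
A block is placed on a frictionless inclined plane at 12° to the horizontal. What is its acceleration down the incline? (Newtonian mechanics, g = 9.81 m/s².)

a = g sin(θ) = 9.81 × sin(12°) = 9.81 × 0.2079 = 2.04 m/s²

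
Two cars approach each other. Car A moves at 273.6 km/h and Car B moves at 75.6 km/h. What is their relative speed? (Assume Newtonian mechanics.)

v_rel = v_A + v_B = 273.6 + 75.6 = 349.2 km/h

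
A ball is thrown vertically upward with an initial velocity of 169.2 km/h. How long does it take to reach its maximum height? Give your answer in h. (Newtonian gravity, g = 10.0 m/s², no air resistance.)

v₀ = 169.2 km/h × 0.2777777777777778 = 47.0 m/s
t_up = v₀ / g = 47.0 / 10.0 = 4.7 s
t_up = 4.7 s / 3600.0 = 0.001306 h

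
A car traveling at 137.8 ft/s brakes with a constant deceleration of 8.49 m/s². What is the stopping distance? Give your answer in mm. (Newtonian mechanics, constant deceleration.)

v₀ = 137.8 ft/s × 0.3048 = 42.0014 m/s
d = v₀² / (2a) = 42.0014² / (2 × 8.49) = 1764.12 / 16.98 = 103.894 m
d = 103.894 m / 0.001 = 103900 mm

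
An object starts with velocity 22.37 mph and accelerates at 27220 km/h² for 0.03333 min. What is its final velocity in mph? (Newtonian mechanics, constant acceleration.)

v₀ = 22.37 mph × 0.44704 = 10.0003 m/s
a = 27220 km/h² × 7.716049382716049e-05 = 2.10031 m/s²
t = 0.03333 min × 60.0 = 1.9998 s
v = v₀ + a × t = 10.0003 + 2.10031 × 1.9998 = 14.2005 m/s
v = 14.2005 m/s / 0.44704 = 31.77 mph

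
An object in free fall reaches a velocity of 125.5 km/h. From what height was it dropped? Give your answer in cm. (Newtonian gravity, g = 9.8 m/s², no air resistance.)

v = 125.5 km/h × 0.2777777777777778 = 34.8611 m/s
h = v² / (2g) = 34.8611² / (2 × 9.8) = 62.0049 m
h = 62.0049 m / 0.01 = 6200 cm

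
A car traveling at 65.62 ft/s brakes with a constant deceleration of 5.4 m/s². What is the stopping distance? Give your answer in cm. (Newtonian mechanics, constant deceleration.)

v₀ = 65.62 ft/s × 0.3048 = 20.001 m/s
d = v₀² / (2a) = 20.001² / (2 × 5.4) = 400.04 / 10.8 = 37.0407 m
d = 37.0407 m / 0.01 = 3704 cm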